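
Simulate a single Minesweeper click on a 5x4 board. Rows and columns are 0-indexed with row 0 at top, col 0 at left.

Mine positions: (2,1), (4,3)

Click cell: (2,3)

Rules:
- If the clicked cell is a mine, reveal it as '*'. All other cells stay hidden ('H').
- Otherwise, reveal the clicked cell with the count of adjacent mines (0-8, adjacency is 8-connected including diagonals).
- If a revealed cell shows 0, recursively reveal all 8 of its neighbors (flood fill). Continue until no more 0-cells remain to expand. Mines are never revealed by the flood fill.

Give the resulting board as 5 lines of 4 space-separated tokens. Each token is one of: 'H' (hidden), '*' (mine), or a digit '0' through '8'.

0 0 0 0
1 1 1 0
H H 1 0
H H 2 1
H H H H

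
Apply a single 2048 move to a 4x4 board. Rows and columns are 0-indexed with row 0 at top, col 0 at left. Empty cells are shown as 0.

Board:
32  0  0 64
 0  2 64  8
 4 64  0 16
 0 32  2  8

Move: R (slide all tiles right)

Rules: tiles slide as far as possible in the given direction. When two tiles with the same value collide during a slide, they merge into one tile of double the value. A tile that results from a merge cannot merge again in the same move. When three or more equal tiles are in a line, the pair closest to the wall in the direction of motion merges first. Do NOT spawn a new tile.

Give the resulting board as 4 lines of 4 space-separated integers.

Slide right:
row 0: [32, 0, 0, 64] -> [0, 0, 32, 64]
row 1: [0, 2, 64, 8] -> [0, 2, 64, 8]
row 2: [4, 64, 0, 16] -> [0, 4, 64, 16]
row 3: [0, 32, 2, 8] -> [0, 32, 2, 8]

Answer:  0  0 32 64
 0  2 64  8
 0  4 64 16
 0 32  2  8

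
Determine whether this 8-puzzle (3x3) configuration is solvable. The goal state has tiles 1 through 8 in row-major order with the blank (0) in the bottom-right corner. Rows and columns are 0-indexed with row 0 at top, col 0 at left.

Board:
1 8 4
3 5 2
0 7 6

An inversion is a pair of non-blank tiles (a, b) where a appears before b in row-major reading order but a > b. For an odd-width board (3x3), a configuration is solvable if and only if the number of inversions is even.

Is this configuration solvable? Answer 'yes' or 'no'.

Answer: no

Derivation:
Inversions (pairs i<j in row-major order where tile[i] > tile[j] > 0): 11
11 is odd, so the puzzle is not solvable.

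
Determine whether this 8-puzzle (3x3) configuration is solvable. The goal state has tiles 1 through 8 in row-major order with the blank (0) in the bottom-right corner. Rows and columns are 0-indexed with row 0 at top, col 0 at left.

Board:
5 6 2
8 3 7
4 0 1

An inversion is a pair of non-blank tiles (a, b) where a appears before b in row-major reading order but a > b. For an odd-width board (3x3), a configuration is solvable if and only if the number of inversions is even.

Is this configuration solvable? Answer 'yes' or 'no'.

Inversions (pairs i<j in row-major order where tile[i] > tile[j] > 0): 17
17 is odd, so the puzzle is not solvable.

Answer: no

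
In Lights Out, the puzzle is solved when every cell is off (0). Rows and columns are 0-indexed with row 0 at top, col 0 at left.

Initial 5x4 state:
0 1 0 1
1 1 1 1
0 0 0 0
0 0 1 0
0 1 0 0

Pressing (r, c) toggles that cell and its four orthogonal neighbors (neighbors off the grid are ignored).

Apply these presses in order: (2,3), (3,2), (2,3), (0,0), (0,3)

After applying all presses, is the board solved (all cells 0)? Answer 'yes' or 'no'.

After press 1 at (2,3):
0 1 0 1
1 1 1 0
0 0 1 1
0 0 1 1
0 1 0 0

After press 2 at (3,2):
0 1 0 1
1 1 1 0
0 0 0 1
0 1 0 0
0 1 1 0

After press 3 at (2,3):
0 1 0 1
1 1 1 1
0 0 1 0
0 1 0 1
0 1 1 0

After press 4 at (0,0):
1 0 0 1
0 1 1 1
0 0 1 0
0 1 0 1
0 1 1 0

After press 5 at (0,3):
1 0 1 0
0 1 1 0
0 0 1 0
0 1 0 1
0 1 1 0

Lights still on: 9

Answer: no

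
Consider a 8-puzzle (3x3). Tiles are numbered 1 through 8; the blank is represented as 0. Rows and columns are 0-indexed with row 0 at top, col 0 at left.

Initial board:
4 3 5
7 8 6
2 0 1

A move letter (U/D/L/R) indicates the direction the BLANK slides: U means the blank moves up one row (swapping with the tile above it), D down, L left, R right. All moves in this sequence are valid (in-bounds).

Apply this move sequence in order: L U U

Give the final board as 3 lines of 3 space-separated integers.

After move 1 (L):
4 3 5
7 8 6
0 2 1

After move 2 (U):
4 3 5
0 8 6
7 2 1

After move 3 (U):
0 3 5
4 8 6
7 2 1

Answer: 0 3 5
4 8 6
7 2 1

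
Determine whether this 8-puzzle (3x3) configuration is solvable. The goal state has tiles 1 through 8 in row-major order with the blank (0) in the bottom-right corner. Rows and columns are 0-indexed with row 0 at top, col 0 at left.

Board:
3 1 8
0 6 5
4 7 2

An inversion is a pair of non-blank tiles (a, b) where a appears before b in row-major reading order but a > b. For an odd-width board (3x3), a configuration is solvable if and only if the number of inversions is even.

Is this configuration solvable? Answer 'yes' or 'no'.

Inversions (pairs i<j in row-major order where tile[i] > tile[j] > 0): 14
14 is even, so the puzzle is solvable.

Answer: yes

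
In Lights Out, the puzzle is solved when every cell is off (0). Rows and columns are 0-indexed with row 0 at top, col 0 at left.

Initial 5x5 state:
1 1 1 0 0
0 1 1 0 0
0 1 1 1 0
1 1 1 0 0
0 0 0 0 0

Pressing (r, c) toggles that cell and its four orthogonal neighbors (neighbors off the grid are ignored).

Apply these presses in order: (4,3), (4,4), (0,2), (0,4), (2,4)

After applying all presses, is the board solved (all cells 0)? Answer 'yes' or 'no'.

After press 1 at (4,3):
1 1 1 0 0
0 1 1 0 0
0 1 1 1 0
1 1 1 1 0
0 0 1 1 1

After press 2 at (4,4):
1 1 1 0 0
0 1 1 0 0
0 1 1 1 0
1 1 1 1 1
0 0 1 0 0

After press 3 at (0,2):
1 0 0 1 0
0 1 0 0 0
0 1 1 1 0
1 1 1 1 1
0 0 1 0 0

After press 4 at (0,4):
1 0 0 0 1
0 1 0 0 1
0 1 1 1 0
1 1 1 1 1
0 0 1 0 0

After press 5 at (2,4):
1 0 0 0 1
0 1 0 0 0
0 1 1 0 1
1 1 1 1 0
0 0 1 0 0

Lights still on: 11

Answer: no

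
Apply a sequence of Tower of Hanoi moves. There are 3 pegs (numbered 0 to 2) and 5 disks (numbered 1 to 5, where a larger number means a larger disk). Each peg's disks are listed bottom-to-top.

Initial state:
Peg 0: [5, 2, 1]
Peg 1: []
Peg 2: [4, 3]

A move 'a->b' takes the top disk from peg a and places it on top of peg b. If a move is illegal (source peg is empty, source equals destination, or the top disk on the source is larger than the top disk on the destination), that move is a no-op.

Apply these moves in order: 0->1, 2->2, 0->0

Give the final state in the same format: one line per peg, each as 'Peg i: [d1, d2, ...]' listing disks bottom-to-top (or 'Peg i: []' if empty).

Answer: Peg 0: [5, 2]
Peg 1: [1]
Peg 2: [4, 3]

Derivation:
After move 1 (0->1):
Peg 0: [5, 2]
Peg 1: [1]
Peg 2: [4, 3]

After move 2 (2->2):
Peg 0: [5, 2]
Peg 1: [1]
Peg 2: [4, 3]

After move 3 (0->0):
Peg 0: [5, 2]
Peg 1: [1]
Peg 2: [4, 3]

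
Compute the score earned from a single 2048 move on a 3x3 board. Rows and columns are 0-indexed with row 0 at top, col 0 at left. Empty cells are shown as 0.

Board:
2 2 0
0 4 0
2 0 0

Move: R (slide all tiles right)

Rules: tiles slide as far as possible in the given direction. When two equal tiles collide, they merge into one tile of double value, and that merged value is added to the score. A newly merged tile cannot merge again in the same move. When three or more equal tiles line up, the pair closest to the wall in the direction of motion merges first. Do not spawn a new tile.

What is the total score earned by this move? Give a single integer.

Slide right:
row 0: [2, 2, 0] -> [0, 0, 4]  score +4 (running 4)
row 1: [0, 4, 0] -> [0, 0, 4]  score +0 (running 4)
row 2: [2, 0, 0] -> [0, 0, 2]  score +0 (running 4)
Board after move:
0 0 4
0 0 4
0 0 2

Answer: 4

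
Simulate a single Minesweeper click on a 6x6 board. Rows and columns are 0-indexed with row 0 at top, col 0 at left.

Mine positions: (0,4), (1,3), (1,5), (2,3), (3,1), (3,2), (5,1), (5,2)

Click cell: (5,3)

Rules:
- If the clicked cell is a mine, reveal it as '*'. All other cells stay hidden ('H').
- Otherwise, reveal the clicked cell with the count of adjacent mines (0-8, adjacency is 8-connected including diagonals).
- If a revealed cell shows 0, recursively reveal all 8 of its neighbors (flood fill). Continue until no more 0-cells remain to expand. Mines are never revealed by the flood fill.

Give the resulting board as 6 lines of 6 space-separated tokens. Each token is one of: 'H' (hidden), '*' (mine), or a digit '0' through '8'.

H H H H H H
H H H H H H
H H H H H H
H H H H H H
H H H H H H
H H H 1 H H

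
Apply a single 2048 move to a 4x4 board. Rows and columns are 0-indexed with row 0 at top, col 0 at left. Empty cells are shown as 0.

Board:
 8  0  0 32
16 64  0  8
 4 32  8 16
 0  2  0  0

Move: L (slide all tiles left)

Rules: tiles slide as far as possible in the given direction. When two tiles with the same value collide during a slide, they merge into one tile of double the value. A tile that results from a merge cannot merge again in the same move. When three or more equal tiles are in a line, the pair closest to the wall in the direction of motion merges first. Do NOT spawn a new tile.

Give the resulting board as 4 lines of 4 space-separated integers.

Slide left:
row 0: [8, 0, 0, 32] -> [8, 32, 0, 0]
row 1: [16, 64, 0, 8] -> [16, 64, 8, 0]
row 2: [4, 32, 8, 16] -> [4, 32, 8, 16]
row 3: [0, 2, 0, 0] -> [2, 0, 0, 0]

Answer:  8 32  0  0
16 64  8  0
 4 32  8 16
 2  0  0  0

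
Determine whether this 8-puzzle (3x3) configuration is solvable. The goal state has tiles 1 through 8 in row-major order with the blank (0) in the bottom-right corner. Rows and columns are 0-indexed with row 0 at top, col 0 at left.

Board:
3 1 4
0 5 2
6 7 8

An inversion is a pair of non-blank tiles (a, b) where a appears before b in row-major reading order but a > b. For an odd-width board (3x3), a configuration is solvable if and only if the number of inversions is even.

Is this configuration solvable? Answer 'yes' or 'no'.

Inversions (pairs i<j in row-major order where tile[i] > tile[j] > 0): 4
4 is even, so the puzzle is solvable.

Answer: yes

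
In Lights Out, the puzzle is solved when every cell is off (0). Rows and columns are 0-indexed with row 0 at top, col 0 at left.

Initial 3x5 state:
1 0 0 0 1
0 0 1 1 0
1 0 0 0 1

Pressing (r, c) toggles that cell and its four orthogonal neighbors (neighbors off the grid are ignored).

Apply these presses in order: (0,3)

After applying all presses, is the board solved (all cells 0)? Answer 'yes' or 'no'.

After press 1 at (0,3):
1 0 1 1 0
0 0 1 0 0
1 0 0 0 1

Lights still on: 6

Answer: no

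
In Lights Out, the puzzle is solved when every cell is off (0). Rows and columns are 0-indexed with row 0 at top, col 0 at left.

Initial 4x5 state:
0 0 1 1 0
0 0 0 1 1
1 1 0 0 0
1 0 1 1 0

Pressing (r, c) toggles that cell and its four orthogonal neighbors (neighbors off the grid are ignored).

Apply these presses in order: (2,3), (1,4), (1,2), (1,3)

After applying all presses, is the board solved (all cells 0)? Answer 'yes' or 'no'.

Answer: no

Derivation:
After press 1 at (2,3):
0 0 1 1 0
0 0 0 0 1
1 1 1 1 1
1 0 1 0 0

After press 2 at (1,4):
0 0 1 1 1
0 0 0 1 0
1 1 1 1 0
1 0 1 0 0

After press 3 at (1,2):
0 0 0 1 1
0 1 1 0 0
1 1 0 1 0
1 0 1 0 0

After press 4 at (1,3):
0 0 0 0 1
0 1 0 1 1
1 1 0 0 0
1 0 1 0 0

Lights still on: 8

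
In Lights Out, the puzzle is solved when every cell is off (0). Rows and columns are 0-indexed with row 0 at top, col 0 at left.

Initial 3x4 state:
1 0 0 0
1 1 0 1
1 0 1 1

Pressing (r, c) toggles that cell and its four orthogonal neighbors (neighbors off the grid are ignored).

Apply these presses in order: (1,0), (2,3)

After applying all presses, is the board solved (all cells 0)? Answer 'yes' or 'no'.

After press 1 at (1,0):
0 0 0 0
0 0 0 1
0 0 1 1

After press 2 at (2,3):
0 0 0 0
0 0 0 0
0 0 0 0

Lights still on: 0

Answer: yes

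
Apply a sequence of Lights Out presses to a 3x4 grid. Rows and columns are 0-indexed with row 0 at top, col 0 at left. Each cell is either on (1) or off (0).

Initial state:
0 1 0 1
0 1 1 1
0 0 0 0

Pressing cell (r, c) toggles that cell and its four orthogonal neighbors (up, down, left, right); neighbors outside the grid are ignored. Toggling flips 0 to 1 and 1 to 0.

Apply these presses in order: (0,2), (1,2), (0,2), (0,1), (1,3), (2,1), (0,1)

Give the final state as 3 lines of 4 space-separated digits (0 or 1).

Answer: 0 1 1 0
0 1 1 1
1 1 0 1

Derivation:
After press 1 at (0,2):
0 0 1 0
0 1 0 1
0 0 0 0

After press 2 at (1,2):
0 0 0 0
0 0 1 0
0 0 1 0

After press 3 at (0,2):
0 1 1 1
0 0 0 0
0 0 1 0

After press 4 at (0,1):
1 0 0 1
0 1 0 0
0 0 1 0

After press 5 at (1,3):
1 0 0 0
0 1 1 1
0 0 1 1

After press 6 at (2,1):
1 0 0 0
0 0 1 1
1 1 0 1

After press 7 at (0,1):
0 1 1 0
0 1 1 1
1 1 0 1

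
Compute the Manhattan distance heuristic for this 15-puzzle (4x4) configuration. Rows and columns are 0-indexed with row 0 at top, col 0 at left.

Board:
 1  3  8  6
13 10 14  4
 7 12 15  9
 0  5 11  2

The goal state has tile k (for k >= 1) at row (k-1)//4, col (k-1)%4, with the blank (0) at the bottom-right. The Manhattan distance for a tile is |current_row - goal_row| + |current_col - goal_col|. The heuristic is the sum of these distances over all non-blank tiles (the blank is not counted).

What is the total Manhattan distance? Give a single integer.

Answer: 31

Derivation:
Tile 1: at (0,0), goal (0,0), distance |0-0|+|0-0| = 0
Tile 3: at (0,1), goal (0,2), distance |0-0|+|1-2| = 1
Tile 8: at (0,2), goal (1,3), distance |0-1|+|2-3| = 2
Tile 6: at (0,3), goal (1,1), distance |0-1|+|3-1| = 3
Tile 13: at (1,0), goal (3,0), distance |1-3|+|0-0| = 2
Tile 10: at (1,1), goal (2,1), distance |1-2|+|1-1| = 1
Tile 14: at (1,2), goal (3,1), distance |1-3|+|2-1| = 3
Tile 4: at (1,3), goal (0,3), distance |1-0|+|3-3| = 1
Tile 7: at (2,0), goal (1,2), distance |2-1|+|0-2| = 3
Tile 12: at (2,1), goal (2,3), distance |2-2|+|1-3| = 2
Tile 15: at (2,2), goal (3,2), distance |2-3|+|2-2| = 1
Tile 9: at (2,3), goal (2,0), distance |2-2|+|3-0| = 3
Tile 5: at (3,1), goal (1,0), distance |3-1|+|1-0| = 3
Tile 11: at (3,2), goal (2,2), distance |3-2|+|2-2| = 1
Tile 2: at (3,3), goal (0,1), distance |3-0|+|3-1| = 5
Sum: 0 + 1 + 2 + 3 + 2 + 1 + 3 + 1 + 3 + 2 + 1 + 3 + 3 + 1 + 5 = 31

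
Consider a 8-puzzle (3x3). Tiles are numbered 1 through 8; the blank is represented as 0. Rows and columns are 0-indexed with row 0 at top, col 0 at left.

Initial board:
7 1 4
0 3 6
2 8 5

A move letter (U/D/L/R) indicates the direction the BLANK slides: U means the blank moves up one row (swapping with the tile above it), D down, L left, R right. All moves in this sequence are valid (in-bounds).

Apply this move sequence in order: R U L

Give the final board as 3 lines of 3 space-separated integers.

After move 1 (R):
7 1 4
3 0 6
2 8 5

After move 2 (U):
7 0 4
3 1 6
2 8 5

After move 3 (L):
0 7 4
3 1 6
2 8 5

Answer: 0 7 4
3 1 6
2 8 5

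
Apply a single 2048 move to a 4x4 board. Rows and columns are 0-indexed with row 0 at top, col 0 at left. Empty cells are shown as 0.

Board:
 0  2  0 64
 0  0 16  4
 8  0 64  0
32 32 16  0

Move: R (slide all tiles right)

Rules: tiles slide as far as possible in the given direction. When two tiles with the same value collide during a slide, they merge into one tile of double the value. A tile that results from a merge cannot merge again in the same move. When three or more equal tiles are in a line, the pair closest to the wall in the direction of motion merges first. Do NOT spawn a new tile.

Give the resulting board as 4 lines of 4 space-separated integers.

Answer:  0  0  2 64
 0  0 16  4
 0  0  8 64
 0  0 64 16

Derivation:
Slide right:
row 0: [0, 2, 0, 64] -> [0, 0, 2, 64]
row 1: [0, 0, 16, 4] -> [0, 0, 16, 4]
row 2: [8, 0, 64, 0] -> [0, 0, 8, 64]
row 3: [32, 32, 16, 0] -> [0, 0, 64, 16]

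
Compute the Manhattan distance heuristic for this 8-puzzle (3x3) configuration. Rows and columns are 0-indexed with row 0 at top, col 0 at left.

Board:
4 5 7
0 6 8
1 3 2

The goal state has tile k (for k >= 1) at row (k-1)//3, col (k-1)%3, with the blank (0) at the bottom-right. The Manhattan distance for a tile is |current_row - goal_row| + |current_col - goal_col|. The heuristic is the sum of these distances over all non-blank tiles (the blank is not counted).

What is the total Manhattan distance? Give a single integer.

Answer: 17

Derivation:
Tile 4: at (0,0), goal (1,0), distance |0-1|+|0-0| = 1
Tile 5: at (0,1), goal (1,1), distance |0-1|+|1-1| = 1
Tile 7: at (0,2), goal (2,0), distance |0-2|+|2-0| = 4
Tile 6: at (1,1), goal (1,2), distance |1-1|+|1-2| = 1
Tile 8: at (1,2), goal (2,1), distance |1-2|+|2-1| = 2
Tile 1: at (2,0), goal (0,0), distance |2-0|+|0-0| = 2
Tile 3: at (2,1), goal (0,2), distance |2-0|+|1-2| = 3
Tile 2: at (2,2), goal (0,1), distance |2-0|+|2-1| = 3
Sum: 1 + 1 + 4 + 1 + 2 + 2 + 3 + 3 = 17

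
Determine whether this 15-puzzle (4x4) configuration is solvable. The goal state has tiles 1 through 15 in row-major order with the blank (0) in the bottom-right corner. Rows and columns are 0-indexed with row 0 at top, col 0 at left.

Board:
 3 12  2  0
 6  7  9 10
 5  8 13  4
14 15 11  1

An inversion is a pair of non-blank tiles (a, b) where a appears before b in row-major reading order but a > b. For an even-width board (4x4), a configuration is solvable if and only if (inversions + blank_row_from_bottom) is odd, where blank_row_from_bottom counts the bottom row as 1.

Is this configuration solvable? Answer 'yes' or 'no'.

Inversions: 40
Blank is in row 0 (0-indexed from top), which is row 4 counting from the bottom (bottom = 1).
40 + 4 = 44, which is even, so the puzzle is not solvable.

Answer: no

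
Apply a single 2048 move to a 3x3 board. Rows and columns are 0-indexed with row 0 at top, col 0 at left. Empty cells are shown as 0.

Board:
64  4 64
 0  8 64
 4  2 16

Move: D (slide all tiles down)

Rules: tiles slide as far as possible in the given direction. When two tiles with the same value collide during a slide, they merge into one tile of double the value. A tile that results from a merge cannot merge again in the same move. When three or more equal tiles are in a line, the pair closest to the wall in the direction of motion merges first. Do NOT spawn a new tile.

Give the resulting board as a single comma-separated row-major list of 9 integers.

Slide down:
col 0: [64, 0, 4] -> [0, 64, 4]
col 1: [4, 8, 2] -> [4, 8, 2]
col 2: [64, 64, 16] -> [0, 128, 16]

Answer: 0, 4, 0, 64, 8, 128, 4, 2, 16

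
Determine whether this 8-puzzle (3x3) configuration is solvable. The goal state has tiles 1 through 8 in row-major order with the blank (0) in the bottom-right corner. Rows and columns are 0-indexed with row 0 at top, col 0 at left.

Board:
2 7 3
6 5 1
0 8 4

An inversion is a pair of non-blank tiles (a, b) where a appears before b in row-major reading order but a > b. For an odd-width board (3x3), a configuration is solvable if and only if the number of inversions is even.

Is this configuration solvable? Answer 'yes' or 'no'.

Inversions (pairs i<j in row-major order where tile[i] > tile[j] > 0): 13
13 is odd, so the puzzle is not solvable.

Answer: no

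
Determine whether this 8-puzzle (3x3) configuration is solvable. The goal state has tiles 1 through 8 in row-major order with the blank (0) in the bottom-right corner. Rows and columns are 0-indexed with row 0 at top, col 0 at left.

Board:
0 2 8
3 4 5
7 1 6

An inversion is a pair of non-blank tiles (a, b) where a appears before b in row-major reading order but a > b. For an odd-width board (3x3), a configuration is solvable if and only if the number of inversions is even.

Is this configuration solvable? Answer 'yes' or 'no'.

Inversions (pairs i<j in row-major order where tile[i] > tile[j] > 0): 12
12 is even, so the puzzle is solvable.

Answer: yes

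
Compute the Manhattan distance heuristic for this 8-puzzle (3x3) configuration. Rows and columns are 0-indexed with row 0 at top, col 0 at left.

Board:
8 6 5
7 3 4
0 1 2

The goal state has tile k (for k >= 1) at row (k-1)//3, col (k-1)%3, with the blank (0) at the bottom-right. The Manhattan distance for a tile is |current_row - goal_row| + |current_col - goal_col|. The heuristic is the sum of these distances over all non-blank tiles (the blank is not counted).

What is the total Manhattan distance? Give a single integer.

Answer: 18

Derivation:
Tile 8: at (0,0), goal (2,1), distance |0-2|+|0-1| = 3
Tile 6: at (0,1), goal (1,2), distance |0-1|+|1-2| = 2
Tile 5: at (0,2), goal (1,1), distance |0-1|+|2-1| = 2
Tile 7: at (1,0), goal (2,0), distance |1-2|+|0-0| = 1
Tile 3: at (1,1), goal (0,2), distance |1-0|+|1-2| = 2
Tile 4: at (1,2), goal (1,0), distance |1-1|+|2-0| = 2
Tile 1: at (2,1), goal (0,0), distance |2-0|+|1-0| = 3
Tile 2: at (2,2), goal (0,1), distance |2-0|+|2-1| = 3
Sum: 3 + 2 + 2 + 1 + 2 + 2 + 3 + 3 = 18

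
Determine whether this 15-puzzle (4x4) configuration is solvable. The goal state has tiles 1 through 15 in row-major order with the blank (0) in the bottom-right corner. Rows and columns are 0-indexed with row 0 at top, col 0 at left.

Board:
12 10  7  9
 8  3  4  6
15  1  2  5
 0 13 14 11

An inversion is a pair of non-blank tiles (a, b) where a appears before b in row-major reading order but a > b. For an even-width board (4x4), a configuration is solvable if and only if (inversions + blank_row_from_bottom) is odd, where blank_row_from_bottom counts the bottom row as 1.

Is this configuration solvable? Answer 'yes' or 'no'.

Inversions: 54
Blank is in row 3 (0-indexed from top), which is row 1 counting from the bottom (bottom = 1).
54 + 1 = 55, which is odd, so the puzzle is solvable.

Answer: yes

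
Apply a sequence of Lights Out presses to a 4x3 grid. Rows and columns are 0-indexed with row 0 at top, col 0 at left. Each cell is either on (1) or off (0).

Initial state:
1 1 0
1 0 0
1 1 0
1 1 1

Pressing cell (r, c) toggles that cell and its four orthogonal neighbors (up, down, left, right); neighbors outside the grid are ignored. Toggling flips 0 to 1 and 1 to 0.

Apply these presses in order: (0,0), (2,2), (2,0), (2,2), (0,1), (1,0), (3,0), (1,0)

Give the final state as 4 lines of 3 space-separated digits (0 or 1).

After press 1 at (0,0):
0 0 0
0 0 0
1 1 0
1 1 1

After press 2 at (2,2):
0 0 0
0 0 1
1 0 1
1 1 0

After press 3 at (2,0):
0 0 0
1 0 1
0 1 1
0 1 0

After press 4 at (2,2):
0 0 0
1 0 0
0 0 0
0 1 1

After press 5 at (0,1):
1 1 1
1 1 0
0 0 0
0 1 1

After press 6 at (1,0):
0 1 1
0 0 0
1 0 0
0 1 1

After press 7 at (3,0):
0 1 1
0 0 0
0 0 0
1 0 1

After press 8 at (1,0):
1 1 1
1 1 0
1 0 0
1 0 1

Answer: 1 1 1
1 1 0
1 0 0
1 0 1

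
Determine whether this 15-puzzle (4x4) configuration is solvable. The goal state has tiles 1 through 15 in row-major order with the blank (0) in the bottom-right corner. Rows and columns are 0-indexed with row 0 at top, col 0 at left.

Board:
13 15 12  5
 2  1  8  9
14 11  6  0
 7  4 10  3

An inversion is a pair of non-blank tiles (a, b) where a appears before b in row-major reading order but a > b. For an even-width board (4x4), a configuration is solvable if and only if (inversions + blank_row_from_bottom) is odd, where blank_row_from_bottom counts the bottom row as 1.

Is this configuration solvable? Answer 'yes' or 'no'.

Inversions: 66
Blank is in row 2 (0-indexed from top), which is row 2 counting from the bottom (bottom = 1).
66 + 2 = 68, which is even, so the puzzle is not solvable.

Answer: no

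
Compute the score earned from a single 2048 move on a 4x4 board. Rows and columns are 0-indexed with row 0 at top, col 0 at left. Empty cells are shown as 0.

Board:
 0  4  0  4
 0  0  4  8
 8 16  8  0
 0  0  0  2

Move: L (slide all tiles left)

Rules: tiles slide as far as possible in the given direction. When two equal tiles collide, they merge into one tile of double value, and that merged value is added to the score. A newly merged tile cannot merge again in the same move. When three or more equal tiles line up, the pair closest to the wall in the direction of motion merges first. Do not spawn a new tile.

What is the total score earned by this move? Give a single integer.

Answer: 8

Derivation:
Slide left:
row 0: [0, 4, 0, 4] -> [8, 0, 0, 0]  score +8 (running 8)
row 1: [0, 0, 4, 8] -> [4, 8, 0, 0]  score +0 (running 8)
row 2: [8, 16, 8, 0] -> [8, 16, 8, 0]  score +0 (running 8)
row 3: [0, 0, 0, 2] -> [2, 0, 0, 0]  score +0 (running 8)
Board after move:
 8  0  0  0
 4  8  0  0
 8 16  8  0
 2  0  0  0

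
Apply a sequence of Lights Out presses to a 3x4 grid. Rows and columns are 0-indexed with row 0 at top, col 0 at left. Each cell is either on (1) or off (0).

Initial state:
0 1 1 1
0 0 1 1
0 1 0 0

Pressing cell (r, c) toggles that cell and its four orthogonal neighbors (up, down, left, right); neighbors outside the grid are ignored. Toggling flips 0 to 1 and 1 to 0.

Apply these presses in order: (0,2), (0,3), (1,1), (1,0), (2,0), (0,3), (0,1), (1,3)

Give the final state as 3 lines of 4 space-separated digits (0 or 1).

After press 1 at (0,2):
0 0 0 0
0 0 0 1
0 1 0 0

After press 2 at (0,3):
0 0 1 1
0 0 0 0
0 1 0 0

After press 3 at (1,1):
0 1 1 1
1 1 1 0
0 0 0 0

After press 4 at (1,0):
1 1 1 1
0 0 1 0
1 0 0 0

After press 5 at (2,0):
1 1 1 1
1 0 1 0
0 1 0 0

After press 6 at (0,3):
1 1 0 0
1 0 1 1
0 1 0 0

After press 7 at (0,1):
0 0 1 0
1 1 1 1
0 1 0 0

After press 8 at (1,3):
0 0 1 1
1 1 0 0
0 1 0 1

Answer: 0 0 1 1
1 1 0 0
0 1 0 1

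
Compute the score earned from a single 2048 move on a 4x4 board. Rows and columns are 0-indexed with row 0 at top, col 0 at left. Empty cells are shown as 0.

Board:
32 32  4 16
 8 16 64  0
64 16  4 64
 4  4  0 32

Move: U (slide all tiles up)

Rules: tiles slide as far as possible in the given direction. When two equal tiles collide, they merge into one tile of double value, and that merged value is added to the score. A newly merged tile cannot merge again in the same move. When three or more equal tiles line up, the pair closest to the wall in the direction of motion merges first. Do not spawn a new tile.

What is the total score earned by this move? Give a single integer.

Slide up:
col 0: [32, 8, 64, 4] -> [32, 8, 64, 4]  score +0 (running 0)
col 1: [32, 16, 16, 4] -> [32, 32, 4, 0]  score +32 (running 32)
col 2: [4, 64, 4, 0] -> [4, 64, 4, 0]  score +0 (running 32)
col 3: [16, 0, 64, 32] -> [16, 64, 32, 0]  score +0 (running 32)
Board after move:
32 32  4 16
 8 32 64 64
64  4  4 32
 4  0  0  0

Answer: 32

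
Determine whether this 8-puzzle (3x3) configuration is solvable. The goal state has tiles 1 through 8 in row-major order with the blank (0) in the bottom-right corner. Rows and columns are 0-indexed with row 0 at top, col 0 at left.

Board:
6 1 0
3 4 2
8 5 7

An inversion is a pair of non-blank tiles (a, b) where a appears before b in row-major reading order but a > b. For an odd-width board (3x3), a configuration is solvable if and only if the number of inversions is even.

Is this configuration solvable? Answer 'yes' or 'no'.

Inversions (pairs i<j in row-major order where tile[i] > tile[j] > 0): 9
9 is odd, so the puzzle is not solvable.

Answer: no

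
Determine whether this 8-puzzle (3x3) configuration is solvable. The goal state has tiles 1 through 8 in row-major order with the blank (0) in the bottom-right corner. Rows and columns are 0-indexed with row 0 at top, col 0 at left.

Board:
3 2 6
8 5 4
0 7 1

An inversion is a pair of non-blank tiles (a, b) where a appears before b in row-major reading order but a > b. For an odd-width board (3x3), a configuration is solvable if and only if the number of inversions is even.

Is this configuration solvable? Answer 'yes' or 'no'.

Inversions (pairs i<j in row-major order where tile[i] > tile[j] > 0): 14
14 is even, so the puzzle is solvable.

Answer: yes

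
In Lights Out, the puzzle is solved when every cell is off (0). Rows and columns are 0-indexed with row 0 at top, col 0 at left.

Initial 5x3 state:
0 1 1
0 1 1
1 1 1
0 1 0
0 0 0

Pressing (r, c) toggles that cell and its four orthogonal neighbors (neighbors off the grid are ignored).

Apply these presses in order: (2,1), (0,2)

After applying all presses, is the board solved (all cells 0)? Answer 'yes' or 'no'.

Answer: yes

Derivation:
After press 1 at (2,1):
0 1 1
0 0 1
0 0 0
0 0 0
0 0 0

After press 2 at (0,2):
0 0 0
0 0 0
0 0 0
0 0 0
0 0 0

Lights still on: 0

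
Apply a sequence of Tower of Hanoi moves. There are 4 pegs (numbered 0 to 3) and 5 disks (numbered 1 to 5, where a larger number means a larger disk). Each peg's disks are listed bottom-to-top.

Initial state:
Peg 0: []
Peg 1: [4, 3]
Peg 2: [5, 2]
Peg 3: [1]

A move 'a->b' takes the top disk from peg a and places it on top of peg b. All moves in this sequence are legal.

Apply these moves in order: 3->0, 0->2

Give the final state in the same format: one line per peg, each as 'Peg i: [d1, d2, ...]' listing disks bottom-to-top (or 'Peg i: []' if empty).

After move 1 (3->0):
Peg 0: [1]
Peg 1: [4, 3]
Peg 2: [5, 2]
Peg 3: []

After move 2 (0->2):
Peg 0: []
Peg 1: [4, 3]
Peg 2: [5, 2, 1]
Peg 3: []

Answer: Peg 0: []
Peg 1: [4, 3]
Peg 2: [5, 2, 1]
Peg 3: []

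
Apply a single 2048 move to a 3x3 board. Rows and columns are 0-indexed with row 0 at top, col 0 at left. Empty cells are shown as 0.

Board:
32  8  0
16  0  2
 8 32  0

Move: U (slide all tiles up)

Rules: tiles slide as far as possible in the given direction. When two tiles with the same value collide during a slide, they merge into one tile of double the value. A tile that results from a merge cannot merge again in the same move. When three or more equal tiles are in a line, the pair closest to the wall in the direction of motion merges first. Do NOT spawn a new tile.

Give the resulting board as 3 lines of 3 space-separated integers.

Answer: 32  8  2
16 32  0
 8  0  0

Derivation:
Slide up:
col 0: [32, 16, 8] -> [32, 16, 8]
col 1: [8, 0, 32] -> [8, 32, 0]
col 2: [0, 2, 0] -> [2, 0, 0]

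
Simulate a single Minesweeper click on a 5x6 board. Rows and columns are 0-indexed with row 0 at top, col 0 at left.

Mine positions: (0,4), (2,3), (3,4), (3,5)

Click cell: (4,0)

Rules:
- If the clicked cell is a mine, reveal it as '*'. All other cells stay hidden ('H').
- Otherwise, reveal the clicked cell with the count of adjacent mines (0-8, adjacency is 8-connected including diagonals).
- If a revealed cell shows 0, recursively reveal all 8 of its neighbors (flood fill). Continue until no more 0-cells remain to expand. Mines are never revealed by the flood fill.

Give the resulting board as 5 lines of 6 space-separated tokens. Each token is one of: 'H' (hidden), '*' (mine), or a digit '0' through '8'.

0 0 0 1 H H
0 0 1 2 H H
0 0 1 H H H
0 0 1 2 H H
0 0 0 1 H H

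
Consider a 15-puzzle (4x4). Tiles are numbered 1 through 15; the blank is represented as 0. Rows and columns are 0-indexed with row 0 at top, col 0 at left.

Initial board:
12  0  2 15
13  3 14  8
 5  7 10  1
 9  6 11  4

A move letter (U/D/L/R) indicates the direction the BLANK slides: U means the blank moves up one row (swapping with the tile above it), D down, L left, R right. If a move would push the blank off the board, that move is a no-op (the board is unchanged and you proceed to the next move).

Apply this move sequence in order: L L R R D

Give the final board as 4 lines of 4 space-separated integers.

Answer: 12  2 14 15
13  3  0  8
 5  7 10  1
 9  6 11  4

Derivation:
After move 1 (L):
 0 12  2 15
13  3 14  8
 5  7 10  1
 9  6 11  4

After move 2 (L):
 0 12  2 15
13  3 14  8
 5  7 10  1
 9  6 11  4

After move 3 (R):
12  0  2 15
13  3 14  8
 5  7 10  1
 9  6 11  4

After move 4 (R):
12  2  0 15
13  3 14  8
 5  7 10  1
 9  6 11  4

After move 5 (D):
12  2 14 15
13  3  0  8
 5  7 10  1
 9  6 11  4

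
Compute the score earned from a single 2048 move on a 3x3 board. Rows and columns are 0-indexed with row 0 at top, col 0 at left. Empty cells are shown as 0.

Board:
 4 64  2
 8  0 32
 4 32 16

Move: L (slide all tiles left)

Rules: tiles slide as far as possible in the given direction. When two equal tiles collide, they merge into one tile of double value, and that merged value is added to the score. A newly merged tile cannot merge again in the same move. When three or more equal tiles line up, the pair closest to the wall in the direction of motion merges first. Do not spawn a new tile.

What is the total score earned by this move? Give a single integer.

Answer: 0

Derivation:
Slide left:
row 0: [4, 64, 2] -> [4, 64, 2]  score +0 (running 0)
row 1: [8, 0, 32] -> [8, 32, 0]  score +0 (running 0)
row 2: [4, 32, 16] -> [4, 32, 16]  score +0 (running 0)
Board after move:
 4 64  2
 8 32  0
 4 32 16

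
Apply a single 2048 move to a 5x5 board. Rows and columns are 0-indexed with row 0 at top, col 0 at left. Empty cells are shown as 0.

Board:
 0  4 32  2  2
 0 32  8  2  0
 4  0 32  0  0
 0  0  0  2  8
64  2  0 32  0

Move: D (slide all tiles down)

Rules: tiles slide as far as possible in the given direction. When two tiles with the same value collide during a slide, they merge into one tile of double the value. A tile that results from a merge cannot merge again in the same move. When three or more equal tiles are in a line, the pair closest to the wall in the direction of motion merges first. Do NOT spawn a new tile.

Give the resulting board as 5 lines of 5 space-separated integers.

Slide down:
col 0: [0, 0, 4, 0, 64] -> [0, 0, 0, 4, 64]
col 1: [4, 32, 0, 0, 2] -> [0, 0, 4, 32, 2]
col 2: [32, 8, 32, 0, 0] -> [0, 0, 32, 8, 32]
col 3: [2, 2, 0, 2, 32] -> [0, 0, 2, 4, 32]
col 4: [2, 0, 0, 8, 0] -> [0, 0, 0, 2, 8]

Answer:  0  0  0  0  0
 0  0  0  0  0
 0  4 32  2  0
 4 32  8  4  2
64  2 32 32  8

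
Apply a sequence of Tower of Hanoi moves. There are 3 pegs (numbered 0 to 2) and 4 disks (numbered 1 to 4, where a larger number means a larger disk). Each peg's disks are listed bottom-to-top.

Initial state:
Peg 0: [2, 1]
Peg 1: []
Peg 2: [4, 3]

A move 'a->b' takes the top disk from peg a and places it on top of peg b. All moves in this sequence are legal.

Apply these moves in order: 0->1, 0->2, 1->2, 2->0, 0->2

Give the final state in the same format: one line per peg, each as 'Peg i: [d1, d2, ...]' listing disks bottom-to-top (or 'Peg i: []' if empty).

After move 1 (0->1):
Peg 0: [2]
Peg 1: [1]
Peg 2: [4, 3]

After move 2 (0->2):
Peg 0: []
Peg 1: [1]
Peg 2: [4, 3, 2]

After move 3 (1->2):
Peg 0: []
Peg 1: []
Peg 2: [4, 3, 2, 1]

After move 4 (2->0):
Peg 0: [1]
Peg 1: []
Peg 2: [4, 3, 2]

After move 5 (0->2):
Peg 0: []
Peg 1: []
Peg 2: [4, 3, 2, 1]

Answer: Peg 0: []
Peg 1: []
Peg 2: [4, 3, 2, 1]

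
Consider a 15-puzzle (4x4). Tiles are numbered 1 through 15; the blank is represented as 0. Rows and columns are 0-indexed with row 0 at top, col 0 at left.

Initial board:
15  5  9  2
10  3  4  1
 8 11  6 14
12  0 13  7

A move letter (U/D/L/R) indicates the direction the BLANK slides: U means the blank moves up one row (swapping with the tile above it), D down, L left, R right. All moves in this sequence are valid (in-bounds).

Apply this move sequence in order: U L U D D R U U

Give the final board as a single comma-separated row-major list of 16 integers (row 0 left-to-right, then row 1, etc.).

Answer: 15, 5, 9, 2, 10, 0, 4, 1, 12, 3, 6, 14, 11, 8, 13, 7

Derivation:
After move 1 (U):
15  5  9  2
10  3  4  1
 8  0  6 14
12 11 13  7

After move 2 (L):
15  5  9  2
10  3  4  1
 0  8  6 14
12 11 13  7

After move 3 (U):
15  5  9  2
 0  3  4  1
10  8  6 14
12 11 13  7

After move 4 (D):
15  5  9  2
10  3  4  1
 0  8  6 14
12 11 13  7

After move 5 (D):
15  5  9  2
10  3  4  1
12  8  6 14
 0 11 13  7

After move 6 (R):
15  5  9  2
10  3  4  1
12  8  6 14
11  0 13  7

After move 7 (U):
15  5  9  2
10  3  4  1
12  0  6 14
11  8 13  7

After move 8 (U):
15  5  9  2
10  0  4  1
12  3  6 14
11  8 13  7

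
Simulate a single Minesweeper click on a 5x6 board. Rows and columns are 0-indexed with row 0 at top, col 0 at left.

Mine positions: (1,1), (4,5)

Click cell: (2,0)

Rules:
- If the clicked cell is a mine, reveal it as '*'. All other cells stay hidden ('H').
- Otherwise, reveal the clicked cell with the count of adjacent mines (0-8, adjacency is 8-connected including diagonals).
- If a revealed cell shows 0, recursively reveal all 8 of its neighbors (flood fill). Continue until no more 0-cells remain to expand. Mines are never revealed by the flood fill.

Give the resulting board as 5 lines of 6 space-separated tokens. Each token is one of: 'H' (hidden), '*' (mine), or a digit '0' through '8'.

H H H H H H
H H H H H H
1 H H H H H
H H H H H H
H H H H H H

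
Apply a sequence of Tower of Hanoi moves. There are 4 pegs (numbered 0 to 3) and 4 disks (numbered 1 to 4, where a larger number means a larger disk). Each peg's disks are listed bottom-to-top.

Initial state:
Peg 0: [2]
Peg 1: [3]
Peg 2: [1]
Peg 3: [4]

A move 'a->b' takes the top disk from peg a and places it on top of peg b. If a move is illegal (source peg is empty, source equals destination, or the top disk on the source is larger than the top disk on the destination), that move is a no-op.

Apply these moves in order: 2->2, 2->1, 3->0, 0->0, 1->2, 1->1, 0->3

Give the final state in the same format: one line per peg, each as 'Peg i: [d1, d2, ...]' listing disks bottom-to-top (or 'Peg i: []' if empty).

Answer: Peg 0: []
Peg 1: [3]
Peg 2: [1]
Peg 3: [4, 2]

Derivation:
After move 1 (2->2):
Peg 0: [2]
Peg 1: [3]
Peg 2: [1]
Peg 3: [4]

After move 2 (2->1):
Peg 0: [2]
Peg 1: [3, 1]
Peg 2: []
Peg 3: [4]

After move 3 (3->0):
Peg 0: [2]
Peg 1: [3, 1]
Peg 2: []
Peg 3: [4]

After move 4 (0->0):
Peg 0: [2]
Peg 1: [3, 1]
Peg 2: []
Peg 3: [4]

After move 5 (1->2):
Peg 0: [2]
Peg 1: [3]
Peg 2: [1]
Peg 3: [4]

After move 6 (1->1):
Peg 0: [2]
Peg 1: [3]
Peg 2: [1]
Peg 3: [4]

After move 7 (0->3):
Peg 0: []
Peg 1: [3]
Peg 2: [1]
Peg 3: [4, 2]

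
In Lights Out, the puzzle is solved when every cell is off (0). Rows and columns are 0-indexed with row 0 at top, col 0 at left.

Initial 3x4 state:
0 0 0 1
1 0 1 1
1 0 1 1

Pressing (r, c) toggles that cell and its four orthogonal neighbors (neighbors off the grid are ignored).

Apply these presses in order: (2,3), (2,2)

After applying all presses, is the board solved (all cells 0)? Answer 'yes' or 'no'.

Answer: no

Derivation:
After press 1 at (2,3):
0 0 0 1
1 0 1 0
1 0 0 0

After press 2 at (2,2):
0 0 0 1
1 0 0 0
1 1 1 1

Lights still on: 6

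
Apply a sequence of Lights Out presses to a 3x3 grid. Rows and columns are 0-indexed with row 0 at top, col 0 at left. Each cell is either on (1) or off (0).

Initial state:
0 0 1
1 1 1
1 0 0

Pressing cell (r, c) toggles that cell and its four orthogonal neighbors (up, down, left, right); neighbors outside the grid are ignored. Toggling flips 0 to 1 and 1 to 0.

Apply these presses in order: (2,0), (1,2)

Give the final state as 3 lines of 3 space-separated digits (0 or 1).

After press 1 at (2,0):
0 0 1
0 1 1
0 1 0

After press 2 at (1,2):
0 0 0
0 0 0
0 1 1

Answer: 0 0 0
0 0 0
0 1 1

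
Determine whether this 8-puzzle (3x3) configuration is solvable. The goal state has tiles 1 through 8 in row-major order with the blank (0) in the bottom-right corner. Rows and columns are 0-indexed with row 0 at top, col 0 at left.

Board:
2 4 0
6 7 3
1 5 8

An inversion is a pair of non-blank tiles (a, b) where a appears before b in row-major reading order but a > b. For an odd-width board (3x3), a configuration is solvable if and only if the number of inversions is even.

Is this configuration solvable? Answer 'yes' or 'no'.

Answer: yes

Derivation:
Inversions (pairs i<j in row-major order where tile[i] > tile[j] > 0): 10
10 is even, so the puzzle is solvable.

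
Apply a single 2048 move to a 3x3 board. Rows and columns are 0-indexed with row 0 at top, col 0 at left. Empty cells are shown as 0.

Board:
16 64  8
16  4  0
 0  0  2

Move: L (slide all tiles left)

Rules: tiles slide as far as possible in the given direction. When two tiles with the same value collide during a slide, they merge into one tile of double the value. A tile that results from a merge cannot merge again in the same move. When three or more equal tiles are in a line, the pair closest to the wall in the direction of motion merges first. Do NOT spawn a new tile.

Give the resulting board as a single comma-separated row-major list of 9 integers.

Slide left:
row 0: [16, 64, 8] -> [16, 64, 8]
row 1: [16, 4, 0] -> [16, 4, 0]
row 2: [0, 0, 2] -> [2, 0, 0]

Answer: 16, 64, 8, 16, 4, 0, 2, 0, 0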